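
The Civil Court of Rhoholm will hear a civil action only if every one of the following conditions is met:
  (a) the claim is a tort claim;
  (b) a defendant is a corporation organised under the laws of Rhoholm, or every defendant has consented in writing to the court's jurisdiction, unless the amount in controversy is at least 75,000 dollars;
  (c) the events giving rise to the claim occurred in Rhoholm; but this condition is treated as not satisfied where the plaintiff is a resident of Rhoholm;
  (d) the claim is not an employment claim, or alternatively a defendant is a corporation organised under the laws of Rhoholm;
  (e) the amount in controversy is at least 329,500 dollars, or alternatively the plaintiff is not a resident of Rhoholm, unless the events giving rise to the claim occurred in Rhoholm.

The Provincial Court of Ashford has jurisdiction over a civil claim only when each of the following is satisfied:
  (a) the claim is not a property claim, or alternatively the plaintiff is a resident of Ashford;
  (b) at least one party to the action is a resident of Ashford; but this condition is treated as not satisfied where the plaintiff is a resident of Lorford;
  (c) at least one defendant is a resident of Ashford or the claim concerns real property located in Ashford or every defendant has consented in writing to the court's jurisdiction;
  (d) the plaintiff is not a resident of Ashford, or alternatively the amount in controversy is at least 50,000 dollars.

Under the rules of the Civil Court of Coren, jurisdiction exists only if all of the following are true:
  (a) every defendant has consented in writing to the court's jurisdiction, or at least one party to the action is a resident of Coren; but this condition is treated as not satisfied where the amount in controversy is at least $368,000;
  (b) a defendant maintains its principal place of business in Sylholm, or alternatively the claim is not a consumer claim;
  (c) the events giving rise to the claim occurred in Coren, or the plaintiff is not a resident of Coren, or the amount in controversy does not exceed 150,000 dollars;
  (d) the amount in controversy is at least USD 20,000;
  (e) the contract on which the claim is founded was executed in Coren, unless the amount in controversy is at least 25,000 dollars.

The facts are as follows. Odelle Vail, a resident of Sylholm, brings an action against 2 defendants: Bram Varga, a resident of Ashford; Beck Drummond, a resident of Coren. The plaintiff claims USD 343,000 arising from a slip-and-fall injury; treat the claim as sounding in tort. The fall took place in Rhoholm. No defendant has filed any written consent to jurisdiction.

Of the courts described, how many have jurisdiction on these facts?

3

The Civil Court of Rhoholm:
  (a) The claim is a tort claim. Satisfied.
  (b) No defendant is a corporation; no such written consent has been filed — no alternative holds. The proviso rescues it, though: the amount in controversy is 343,000 dollars, which meets the $75,000 floor. Satisfied.
  (c) The operative events occurred in Rhoholm. And the carve-out is inapplicable — the plaintiff resides in Sylholm, not Rhoholm. Met.
  (d) The claim is a tort claim, not an employment claim, so this disjunct is met. Met.
  (e) The amount in controversy is 343,000 dollars, which meets the $329,500 floor, so one alternative holds. Condition met.
  → Jurisdiction lies.
The Provincial Court of Ashford:
  (a) The claim is a tort claim, not a property claim, which satisfies one of the alternatives. Satisfied.
  (b) Bram Varga resides in Ashford. And the carve-out is inapplicable — the plaintiff resides in Sylholm, not Lorford. Condition met.
  (c) Bram Varga resides in Ashford — that alternative is enough. Satisfied.
  (d) The plaintiff resides in Sylholm, which is not Ashford, which satisfies one of the alternatives. Satisfied.
  → All conditions met; jurisdiction exists.
The Civil Court of Coren:
  (a) Beck Drummond resides in Coren, so one alternative holds. The carve-out does not apply: the amount in controversy is USD 343,000, below the USD 368,000 floor. Satisfied.
  (b) The claim is a tort claim, not a consumer claim, so this disjunct is met. Condition met.
  (c) The plaintiff resides in Sylholm, which is not Coren, which satisfies one of the alternatives. Met.
  (d) The amount in controversy is USD 343,000, which meets the $20,000 floor. Satisfied.
  (e) No contract (and hence no place of execution) is alleged. However, the amount in controversy is 343,000 dollars, which meets the $25,000 floor, so the 'unless' proviso supplies this condition. Met.
  → Every requirement is satisfied — jurisdiction.
Courts with jurisdiction: the Civil Court of Rhoholm, the Provincial Court of Ashford, the Civil Court of Coren — 3 in total.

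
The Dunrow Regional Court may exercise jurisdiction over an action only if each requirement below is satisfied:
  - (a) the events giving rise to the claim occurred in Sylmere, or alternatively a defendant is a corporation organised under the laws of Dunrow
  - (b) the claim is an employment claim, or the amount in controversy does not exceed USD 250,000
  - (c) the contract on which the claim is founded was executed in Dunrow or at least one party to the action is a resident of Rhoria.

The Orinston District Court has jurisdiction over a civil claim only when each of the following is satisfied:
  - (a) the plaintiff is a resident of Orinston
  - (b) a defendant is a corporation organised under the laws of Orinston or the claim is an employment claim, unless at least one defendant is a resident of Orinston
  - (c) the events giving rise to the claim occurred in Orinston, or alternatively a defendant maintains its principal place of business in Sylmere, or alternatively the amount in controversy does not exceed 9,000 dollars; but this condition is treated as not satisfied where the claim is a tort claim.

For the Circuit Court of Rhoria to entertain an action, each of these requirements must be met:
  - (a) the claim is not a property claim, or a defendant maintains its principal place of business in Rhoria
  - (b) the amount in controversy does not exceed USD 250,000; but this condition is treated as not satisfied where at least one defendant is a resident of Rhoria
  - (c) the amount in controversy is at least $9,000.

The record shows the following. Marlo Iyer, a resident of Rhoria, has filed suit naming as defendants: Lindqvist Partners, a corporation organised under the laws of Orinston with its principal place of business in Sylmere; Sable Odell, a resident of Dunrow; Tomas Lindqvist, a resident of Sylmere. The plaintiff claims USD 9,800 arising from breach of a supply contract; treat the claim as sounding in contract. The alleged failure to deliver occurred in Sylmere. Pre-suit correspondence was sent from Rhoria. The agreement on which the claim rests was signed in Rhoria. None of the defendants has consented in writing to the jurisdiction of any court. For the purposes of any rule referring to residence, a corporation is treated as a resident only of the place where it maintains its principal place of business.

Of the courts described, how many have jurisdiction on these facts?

The Dunrow Regional Court:
  (a) The operative events occurred in Sylmere, so this disjunct is met. Met.
  (b) The amount in controversy is $9,800, within the $250,000 ceiling, which satisfies one of the alternatives. Condition met.
  (c) Marlo Iyer resides in Rhoria — that alternative is enough. Met.
  → Jurisdiction lies.
The Orinston District Court:
  (a) The plaintiff resides in Rhoria, not Orinston. Fails.
  (b) Lindqvist Partners is organised under the laws of Orinston, so this disjunct is met. Condition met.
  (c) Lindqvist Partners has its principal place of business in Sylmere — that alternative is enough. And the carve-out is inapplicable — the claim is a contract claim, not a tort claim. Satisfied.
  → At least one condition fails; no jurisdiction.
The Circuit Court of Rhoria:
  (a) The claim is a contract claim, not a property claim, so this disjunct is met. Condition met.
  (b) The amount in controversy is USD 9,800, within the 250,000 dollars ceiling. The carve-out does not apply: no defendant resides in Rhoria (they reside in Sylmere, Dunrow, Sylmere). Met.
  (c) The amount in controversy is USD 9,800, which meets the 9,000 dollars floor. Condition met.
  → Jurisdiction lies.
Courts with jurisdiction: the Dunrow Regional Court, the Circuit Court of Rhoria — 2 in total.

2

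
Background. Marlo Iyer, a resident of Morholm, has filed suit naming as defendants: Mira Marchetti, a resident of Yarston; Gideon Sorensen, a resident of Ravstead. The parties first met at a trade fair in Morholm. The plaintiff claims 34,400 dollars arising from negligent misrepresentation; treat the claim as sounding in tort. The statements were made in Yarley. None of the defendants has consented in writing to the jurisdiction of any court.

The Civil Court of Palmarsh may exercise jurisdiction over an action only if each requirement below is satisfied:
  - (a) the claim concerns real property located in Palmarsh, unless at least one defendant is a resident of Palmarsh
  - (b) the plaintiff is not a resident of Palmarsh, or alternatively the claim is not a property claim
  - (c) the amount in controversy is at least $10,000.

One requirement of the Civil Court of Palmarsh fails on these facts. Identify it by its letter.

The Civil Court of Palmarsh:
  (a) The claim does not concern real property. And no defendant resides in Palmarsh (they reside in Yarston, Ravstead), so the proviso does not save it. Not satisfied.
  (b) The plaintiff resides in Morholm, which is not Palmarsh, which satisfies one of the alternatives. Met.
  (c) The amount in controversy is USD 34,400, which meets the 10,000 dollars floor. Condition met.
Only condition (a) fails.

(a)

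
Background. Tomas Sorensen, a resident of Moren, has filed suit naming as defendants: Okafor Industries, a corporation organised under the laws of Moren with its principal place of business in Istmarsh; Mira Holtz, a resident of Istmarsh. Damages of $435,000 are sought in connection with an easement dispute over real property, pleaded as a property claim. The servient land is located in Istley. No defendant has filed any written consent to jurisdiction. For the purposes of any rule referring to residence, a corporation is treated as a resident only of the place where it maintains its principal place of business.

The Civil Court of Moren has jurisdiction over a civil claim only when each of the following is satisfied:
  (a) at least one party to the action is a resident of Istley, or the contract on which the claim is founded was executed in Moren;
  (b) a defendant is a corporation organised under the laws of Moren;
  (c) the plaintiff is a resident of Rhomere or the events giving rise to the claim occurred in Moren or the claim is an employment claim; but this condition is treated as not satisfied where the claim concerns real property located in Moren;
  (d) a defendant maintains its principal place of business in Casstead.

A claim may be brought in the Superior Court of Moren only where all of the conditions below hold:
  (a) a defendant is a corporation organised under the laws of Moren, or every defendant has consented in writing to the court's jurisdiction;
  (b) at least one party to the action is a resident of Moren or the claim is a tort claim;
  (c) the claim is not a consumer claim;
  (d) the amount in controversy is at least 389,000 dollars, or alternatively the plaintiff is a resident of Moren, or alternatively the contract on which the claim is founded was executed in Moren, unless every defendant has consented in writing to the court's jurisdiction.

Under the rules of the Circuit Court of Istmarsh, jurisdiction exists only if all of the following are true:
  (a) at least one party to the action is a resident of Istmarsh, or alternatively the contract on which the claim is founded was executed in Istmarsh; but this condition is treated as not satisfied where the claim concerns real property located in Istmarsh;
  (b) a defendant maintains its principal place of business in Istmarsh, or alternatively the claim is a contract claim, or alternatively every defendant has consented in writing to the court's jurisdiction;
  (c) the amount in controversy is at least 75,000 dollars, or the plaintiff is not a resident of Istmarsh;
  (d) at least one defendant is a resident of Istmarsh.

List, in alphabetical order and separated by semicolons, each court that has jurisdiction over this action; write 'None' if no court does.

The Civil Court of Moren:
  (a) No party resides in Istley; no contract (and hence no place of execution) is alleged — no alternative holds. Condition not met.
  (b) Okafor Industries is organised under the laws of Moren. Satisfied.
  (c) The plaintiff resides in Moren, not Rhomere; the operative events occurred in Istley, not Moren; the claim is a property claim, not an employment claim — no alternative holds. Condition not met.
  (d) The corporate defendant(s) have their principal place of business in Istmarsh, not Casstead. Condition not met.
  → The court lacks jurisdiction.
The Superior Court of Moren:
  (a) Okafor Industries is organised under the laws of Moren, which satisfies one of the alternatives. Satisfied.
  (b) Tomas Sorensen resides in Moren, which satisfies one of the alternatives. Met.
  (c) The claim is a property claim, not a consumer claim. Condition met.
  (d) The amount in controversy is 435,000 dollars, which meets the $389,000 floor, so one alternative holds. Satisfied.
  → The court has jurisdiction.
The Circuit Court of Istmarsh:
  (a) Okafor Industries resides in Istmarsh, so this disjunct is met. The carve-out does not apply: the property lies in Istley, not Istmarsh. Satisfied.
  (b) Okafor Industries has its principal place of business in Istmarsh, so one alternative holds. Condition met.
  (c) The amount in controversy is $435,000, which meets the 75,000 dollars floor, so this disjunct is met. Satisfied.
  (d) Okafor Industries resides in Istmarsh. Condition met.
  → The court has jurisdiction.

the Circuit Court of Istmarsh; the Superior Court of Moren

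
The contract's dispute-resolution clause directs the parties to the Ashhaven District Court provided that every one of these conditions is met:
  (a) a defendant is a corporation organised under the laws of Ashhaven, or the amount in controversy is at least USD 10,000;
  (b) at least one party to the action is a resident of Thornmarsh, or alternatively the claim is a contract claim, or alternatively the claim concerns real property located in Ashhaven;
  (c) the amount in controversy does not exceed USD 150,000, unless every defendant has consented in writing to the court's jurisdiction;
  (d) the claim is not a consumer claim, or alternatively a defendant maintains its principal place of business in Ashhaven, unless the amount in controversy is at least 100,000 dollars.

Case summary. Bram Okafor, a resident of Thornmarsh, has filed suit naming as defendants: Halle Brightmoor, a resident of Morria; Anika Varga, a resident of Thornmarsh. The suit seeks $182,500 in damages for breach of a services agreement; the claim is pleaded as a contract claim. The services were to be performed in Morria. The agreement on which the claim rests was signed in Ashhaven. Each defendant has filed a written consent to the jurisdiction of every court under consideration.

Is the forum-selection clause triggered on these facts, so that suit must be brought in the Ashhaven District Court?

Yes

The Ashhaven District Court:
  (a) The amount in controversy is USD 182,500, which meets the 10,000 dollars floor, so one alternative holds. Condition met.
  (b) Bram Okafor resides in Thornmarsh — that alternative is enough. Satisfied.
  (c) The amount in controversy is $182,500, above the $150,000 ceiling. However, every defendant has filed written consent, so the 'unless' proviso supplies this condition. Condition met.
  (d) The claim is a contract claim, not a consumer claim, so one alternative holds. Satisfied.
  → Forum clause is triggered.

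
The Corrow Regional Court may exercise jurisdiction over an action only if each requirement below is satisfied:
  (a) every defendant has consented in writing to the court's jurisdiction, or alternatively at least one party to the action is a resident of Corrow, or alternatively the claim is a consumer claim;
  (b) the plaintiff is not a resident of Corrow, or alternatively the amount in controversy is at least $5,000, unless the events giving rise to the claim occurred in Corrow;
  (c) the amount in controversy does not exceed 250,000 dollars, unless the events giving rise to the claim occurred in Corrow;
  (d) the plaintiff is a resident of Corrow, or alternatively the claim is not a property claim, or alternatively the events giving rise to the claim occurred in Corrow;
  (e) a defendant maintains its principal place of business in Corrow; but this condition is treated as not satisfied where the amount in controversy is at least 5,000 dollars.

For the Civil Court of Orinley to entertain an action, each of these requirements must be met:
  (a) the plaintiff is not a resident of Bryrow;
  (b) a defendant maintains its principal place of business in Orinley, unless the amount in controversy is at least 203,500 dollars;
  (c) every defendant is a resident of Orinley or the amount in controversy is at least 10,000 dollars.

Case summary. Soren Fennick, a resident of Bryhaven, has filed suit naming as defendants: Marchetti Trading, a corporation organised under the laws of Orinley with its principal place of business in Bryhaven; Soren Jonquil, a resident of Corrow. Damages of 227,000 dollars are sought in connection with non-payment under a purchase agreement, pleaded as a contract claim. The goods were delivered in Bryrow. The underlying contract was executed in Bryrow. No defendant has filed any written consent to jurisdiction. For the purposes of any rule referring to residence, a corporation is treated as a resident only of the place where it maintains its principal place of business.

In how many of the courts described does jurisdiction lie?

1

The Corrow Regional Court:
  (a) Soren Jonquil resides in Corrow, so this disjunct is met. Met.
  (b) The plaintiff resides in Bryhaven, which is not Corrow, which satisfies one of the alternatives. Condition met.
  (c) The amount in controversy is $227,000, within the USD 250,000 ceiling. Met.
  (d) The claim is a contract claim, not a property claim — that alternative is enough. Condition met.
  (e) The corporate defendant(s) have their principal place of business in Bryhaven, not Corrow. Fails.
  → At least one condition fails; no jurisdiction.
The Civil Court of Orinley:
  (a) The plaintiff resides in Bryhaven, which is not Bryrow. Satisfied.
  (b) The corporate defendant(s) have their principal place of business in Bryhaven, not Orinley. But the amount in controversy is USD 227,000, which meets the 203,500 dollars floor, and the 'unless' clause therefore excuses the requirement. Condition met.
  (c) The amount in controversy is 227,000 dollars, which meets the $10,000 floor, so this disjunct is met. Condition met.
  → All conditions met; jurisdiction exists.
Courts with jurisdiction: the Civil Court of Orinley — 1 in total.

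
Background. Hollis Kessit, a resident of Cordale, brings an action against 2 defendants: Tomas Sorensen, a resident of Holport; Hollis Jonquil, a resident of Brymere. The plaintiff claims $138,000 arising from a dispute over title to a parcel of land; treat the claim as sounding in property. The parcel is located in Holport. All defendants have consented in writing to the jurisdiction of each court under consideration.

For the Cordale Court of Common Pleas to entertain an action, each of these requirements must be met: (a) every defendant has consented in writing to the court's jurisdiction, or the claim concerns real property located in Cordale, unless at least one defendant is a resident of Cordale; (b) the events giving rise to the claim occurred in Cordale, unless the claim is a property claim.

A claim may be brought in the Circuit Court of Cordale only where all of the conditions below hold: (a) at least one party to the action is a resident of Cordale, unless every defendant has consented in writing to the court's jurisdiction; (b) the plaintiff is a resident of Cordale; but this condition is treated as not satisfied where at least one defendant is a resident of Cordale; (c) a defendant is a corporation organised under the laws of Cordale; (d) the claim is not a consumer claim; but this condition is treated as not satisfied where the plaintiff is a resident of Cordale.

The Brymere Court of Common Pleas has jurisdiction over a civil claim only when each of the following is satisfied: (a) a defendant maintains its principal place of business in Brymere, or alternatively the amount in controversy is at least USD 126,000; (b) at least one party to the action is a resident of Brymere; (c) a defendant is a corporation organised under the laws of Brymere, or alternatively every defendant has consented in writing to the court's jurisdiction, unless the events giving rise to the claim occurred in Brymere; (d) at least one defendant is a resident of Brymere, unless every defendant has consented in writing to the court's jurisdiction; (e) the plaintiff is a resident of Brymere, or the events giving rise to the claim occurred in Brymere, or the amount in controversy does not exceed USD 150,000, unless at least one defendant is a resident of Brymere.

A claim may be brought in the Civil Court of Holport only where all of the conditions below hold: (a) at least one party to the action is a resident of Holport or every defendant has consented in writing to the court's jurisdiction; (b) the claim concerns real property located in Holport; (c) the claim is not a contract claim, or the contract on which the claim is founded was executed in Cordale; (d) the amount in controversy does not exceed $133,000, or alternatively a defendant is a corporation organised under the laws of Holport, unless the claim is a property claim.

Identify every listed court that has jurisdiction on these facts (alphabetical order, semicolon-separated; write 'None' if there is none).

the Brymere Court of Common Pleas; the Civil Court of Holport; the Cordale Court of Common Pleas

The Cordale Court of Common Pleas:
  (a) Every defendant has filed written consent, which satisfies one of the alternatives. Condition met.
  (b) The operative events occurred in Holport, not Cordale. But the claim is a property claim, and the 'unless' clause therefore excuses the requirement. Condition met.
  → All conditions met; jurisdiction exists.
The Circuit Court of Cordale:
  (a) Hollis Kessit resides in Cordale. Condition met.
  (b) The plaintiff resides in Cordale. The carve-out does not apply: no defendant resides in Cordale (they reside in Holport, Brymere). Condition met.
  (c) No defendant is a corporation. Not met.
  (d) The claim is a property claim, not a consumer claim. However, the plaintiff resides in Cordale, which falls within the stated exception and so defeats the condition. Not met.
  → At least one condition fails; no jurisdiction.
The Brymere Court of Common Pleas:
  (a) The amount in controversy is $138,000, which meets the $126,000 floor — that alternative is enough. Condition met.
  (b) Hollis Jonquil resides in Brymere. Met.
  (c) Every defendant has filed written consent, which satisfies one of the alternatives. Condition met.
  (d) Hollis Jonquil resides in Brymere. Condition met.
  (e) The amount in controversy is $138,000, within the USD 150,000 ceiling — that alternative is enough. Condition met.
  → Every requirement is satisfied — jurisdiction.
The Civil Court of Holport:
  (a) Tomas Sorensen resides in Holport, which satisfies one of the alternatives. Met.
  (b) The property lies in Holport. Condition met.
  (c) The claim is a property claim, not a contract claim, so this disjunct is met. Satisfied.
  (d) The amount in controversy is $138,000, above the 133,000 dollars ceiling; no defendant is a corporation — none of the alternatives is met. But the claim is a property claim, and the 'unless' clause therefore excuses the requirement. Met.
  → The court has jurisdiction.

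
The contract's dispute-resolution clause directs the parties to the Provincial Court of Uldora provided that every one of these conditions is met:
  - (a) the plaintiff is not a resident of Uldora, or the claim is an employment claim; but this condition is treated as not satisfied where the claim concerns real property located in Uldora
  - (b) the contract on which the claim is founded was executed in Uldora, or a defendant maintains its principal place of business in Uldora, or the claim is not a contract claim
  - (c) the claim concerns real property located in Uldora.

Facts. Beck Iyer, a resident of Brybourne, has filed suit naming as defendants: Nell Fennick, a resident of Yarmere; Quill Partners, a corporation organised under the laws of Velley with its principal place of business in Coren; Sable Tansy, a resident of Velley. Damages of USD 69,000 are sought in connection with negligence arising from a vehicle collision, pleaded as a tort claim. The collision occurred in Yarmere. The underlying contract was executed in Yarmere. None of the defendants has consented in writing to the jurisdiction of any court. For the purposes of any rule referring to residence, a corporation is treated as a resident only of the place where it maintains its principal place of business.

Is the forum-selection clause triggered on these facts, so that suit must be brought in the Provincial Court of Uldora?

The Provincial Court of Uldora:
  (a) The plaintiff resides in Brybourne, which is not Uldora, so this disjunct is met. And the carve-out is inapplicable — the claim does not concern real property. Condition met.
  (b) The claim is a tort claim, not a contract claim — that alternative is enough. Satisfied.
  (c) The claim does not concern real property. Condition not met.
  → Forum clause is not triggered.

No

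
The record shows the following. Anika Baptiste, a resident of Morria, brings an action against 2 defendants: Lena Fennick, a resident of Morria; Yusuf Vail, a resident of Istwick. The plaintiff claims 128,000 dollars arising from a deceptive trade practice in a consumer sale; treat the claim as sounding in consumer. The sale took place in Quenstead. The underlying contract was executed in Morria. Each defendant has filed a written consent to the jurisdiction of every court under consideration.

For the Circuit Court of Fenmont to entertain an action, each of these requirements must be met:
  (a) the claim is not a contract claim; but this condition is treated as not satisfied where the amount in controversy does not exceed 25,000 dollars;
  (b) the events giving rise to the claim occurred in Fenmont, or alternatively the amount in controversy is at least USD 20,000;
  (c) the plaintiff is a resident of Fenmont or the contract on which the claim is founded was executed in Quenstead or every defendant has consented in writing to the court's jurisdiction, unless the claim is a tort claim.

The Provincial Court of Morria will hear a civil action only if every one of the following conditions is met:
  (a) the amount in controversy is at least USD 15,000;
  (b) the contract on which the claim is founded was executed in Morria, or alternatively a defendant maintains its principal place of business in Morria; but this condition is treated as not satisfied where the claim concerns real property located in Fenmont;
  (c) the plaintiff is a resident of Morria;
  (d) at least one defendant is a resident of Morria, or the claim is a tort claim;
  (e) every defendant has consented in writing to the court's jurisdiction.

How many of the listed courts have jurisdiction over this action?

2

The Circuit Court of Fenmont:
  (a) The claim is a consumer claim, not a contract claim. The exception is not triggered, since the amount in controversy is $128,000, above the $25,000 ceiling. Satisfied.
  (b) The amount in controversy is $128,000, which meets the $20,000 floor, so this disjunct is met. Condition met.
  (c) Every defendant has filed written consent, so this disjunct is met. Satisfied.
  → Every requirement is satisfied — jurisdiction.
The Provincial Court of Morria:
  (a) The amount in controversy is $128,000, which meets the $15,000 floor. Condition met.
  (b) The contract was executed in Morria, so one alternative holds. The exception is not triggered, since the claim does not concern real property. Satisfied.
  (c) The plaintiff resides in Morria. Met.
  (d) Lena Fennick resides in Morria, which satisfies one of the alternatives. Condition met.
  (e) Every defendant has filed written consent. Satisfied.
  → All conditions met; jurisdiction exists.
Courts with jurisdiction: the Circuit Court of Fenmont, the Provincial Court of Morria — 2 in total.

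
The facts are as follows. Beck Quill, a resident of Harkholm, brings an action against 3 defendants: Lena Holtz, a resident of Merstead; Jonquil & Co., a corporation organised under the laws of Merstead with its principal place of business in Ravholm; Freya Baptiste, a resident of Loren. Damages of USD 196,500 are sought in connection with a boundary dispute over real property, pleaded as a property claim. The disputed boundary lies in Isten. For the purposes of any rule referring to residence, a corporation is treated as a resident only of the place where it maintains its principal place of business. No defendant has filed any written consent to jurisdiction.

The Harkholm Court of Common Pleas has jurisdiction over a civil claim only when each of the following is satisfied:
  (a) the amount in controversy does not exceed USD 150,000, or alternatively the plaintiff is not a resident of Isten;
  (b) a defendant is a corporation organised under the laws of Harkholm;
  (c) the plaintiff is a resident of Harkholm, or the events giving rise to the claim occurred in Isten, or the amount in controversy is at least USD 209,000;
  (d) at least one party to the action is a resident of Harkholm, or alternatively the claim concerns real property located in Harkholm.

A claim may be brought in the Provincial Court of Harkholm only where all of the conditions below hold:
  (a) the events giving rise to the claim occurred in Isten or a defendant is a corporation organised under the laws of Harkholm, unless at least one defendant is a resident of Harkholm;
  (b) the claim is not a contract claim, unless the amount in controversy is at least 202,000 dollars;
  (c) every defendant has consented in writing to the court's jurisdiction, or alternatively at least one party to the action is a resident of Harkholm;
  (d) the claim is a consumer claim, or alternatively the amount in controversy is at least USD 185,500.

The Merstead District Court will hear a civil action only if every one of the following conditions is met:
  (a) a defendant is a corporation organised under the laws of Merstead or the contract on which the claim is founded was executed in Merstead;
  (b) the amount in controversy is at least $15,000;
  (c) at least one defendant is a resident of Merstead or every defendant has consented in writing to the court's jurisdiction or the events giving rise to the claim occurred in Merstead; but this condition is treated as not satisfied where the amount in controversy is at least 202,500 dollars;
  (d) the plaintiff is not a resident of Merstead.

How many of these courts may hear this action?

2

The Harkholm Court of Common Pleas:
  (a) The plaintiff resides in Harkholm, which is not Isten, so one alternative holds. Condition met.
  (b) The corporate defendant(s) are organised in Merstead, not Harkholm. Not satisfied.
  (c) The plaintiff resides in Harkholm, which satisfies one of the alternatives. Met.
  (d) Beck Quill resides in Harkholm, so one alternative holds. Satisfied.
  → The court lacks jurisdiction.
The Provincial Court of Harkholm:
  (a) The operative events occurred in Isten, so this disjunct is met. Met.
  (b) The claim is a property claim, not a contract claim. Satisfied.
  (c) Beck Quill resides in Harkholm, which satisfies one of the alternatives. Condition met.
  (d) The amount in controversy is 196,500 dollars, which meets the USD 185,500 floor — that alternative is enough. Condition met.
  → The court has jurisdiction.
The Merstead District Court:
  (a) Jonquil & Co. is organised under the laws of Merstead, which satisfies one of the alternatives. Met.
  (b) The amount in controversy is $196,500, which meets the 15,000 dollars floor. Condition met.
  (c) Lena Holtz resides in Merstead, which satisfies one of the alternatives. The carve-out does not apply: the amount in controversy is USD 196,500, below the $202,500 floor. Met.
  (d) The plaintiff resides in Harkholm, which is not Merstead. Condition met.
  → Every requirement is satisfied — jurisdiction.
Courts with jurisdiction: the Provincial Court of Harkholm, the Merstead District Court — 2 in total.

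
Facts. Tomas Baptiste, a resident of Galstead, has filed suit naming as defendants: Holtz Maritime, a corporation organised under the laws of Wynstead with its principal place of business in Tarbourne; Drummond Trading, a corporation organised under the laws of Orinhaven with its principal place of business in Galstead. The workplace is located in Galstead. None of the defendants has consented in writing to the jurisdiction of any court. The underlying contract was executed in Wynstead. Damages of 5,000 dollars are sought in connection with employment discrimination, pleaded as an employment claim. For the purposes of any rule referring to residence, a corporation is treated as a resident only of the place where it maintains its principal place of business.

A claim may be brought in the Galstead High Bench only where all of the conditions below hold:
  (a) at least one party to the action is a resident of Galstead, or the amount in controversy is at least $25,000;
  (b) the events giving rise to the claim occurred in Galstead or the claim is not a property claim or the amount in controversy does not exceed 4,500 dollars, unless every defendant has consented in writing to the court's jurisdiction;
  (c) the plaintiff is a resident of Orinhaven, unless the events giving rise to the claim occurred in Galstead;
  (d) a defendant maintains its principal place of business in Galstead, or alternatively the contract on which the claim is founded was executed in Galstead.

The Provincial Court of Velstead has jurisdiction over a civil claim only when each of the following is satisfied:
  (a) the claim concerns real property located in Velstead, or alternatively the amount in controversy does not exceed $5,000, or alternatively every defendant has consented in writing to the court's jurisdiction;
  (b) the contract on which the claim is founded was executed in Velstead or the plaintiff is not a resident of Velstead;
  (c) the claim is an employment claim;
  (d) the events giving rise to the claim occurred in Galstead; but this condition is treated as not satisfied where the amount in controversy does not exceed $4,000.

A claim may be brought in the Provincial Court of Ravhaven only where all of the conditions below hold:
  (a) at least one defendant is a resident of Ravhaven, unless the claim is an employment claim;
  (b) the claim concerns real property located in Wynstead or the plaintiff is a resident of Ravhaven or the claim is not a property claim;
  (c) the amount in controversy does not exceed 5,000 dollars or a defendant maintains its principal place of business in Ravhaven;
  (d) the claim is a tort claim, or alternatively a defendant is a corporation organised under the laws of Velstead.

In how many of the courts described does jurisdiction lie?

2

The Galstead High Bench:
  (a) Tomas Baptiste resides in Galstead, so this disjunct is met. Satisfied.
  (b) The operative events occurred in Galstead — that alternative is enough. Condition met.
  (c) The plaintiff resides in Galstead, not Orinhaven. However, the operative events occurred in Galstead, so the 'unless' proviso supplies this condition. Satisfied.
  (d) Drummond Trading has its principal place of business in Galstead — that alternative is enough. Satisfied.
  → The court has jurisdiction.
The Provincial Court of Velstead:
  (a) The amount in controversy is $5,000, within the 5,000 dollars ceiling — that alternative is enough. Condition met.
  (b) The plaintiff resides in Galstead, which is not Velstead, so this disjunct is met. Met.
  (c) The claim is an employment claim. Condition met.
  (d) The operative events occurred in Galstead. The carve-out does not apply: the amount in controversy is 5,000 dollars, above the 4,000 dollars ceiling. Condition met.
  → All conditions met; jurisdiction exists.
The Provincial Court of Ravhaven:
  (a) No defendant resides in Ravhaven (they reside in Tarbourne, Galstead). However, the claim is an employment claim, so the 'unless' proviso supplies this condition. Satisfied.
  (b) The claim is an employment claim, not a property claim, which satisfies one of the alternatives. Condition met.
  (c) The amount in controversy is $5,000, within the $5,000 ceiling, so this disjunct is met. Satisfied.
  (d) The claim is an employment claim, not a tort claim; the corporate defendant(s) are organised in Orinhaven, Wynstead, not Velstead — none of the alternatives is met. Condition not met.
  → The court lacks jurisdiction.
Courts with jurisdiction: the Galstead High Bench, the Provincial Court of Velstead — 2 in total.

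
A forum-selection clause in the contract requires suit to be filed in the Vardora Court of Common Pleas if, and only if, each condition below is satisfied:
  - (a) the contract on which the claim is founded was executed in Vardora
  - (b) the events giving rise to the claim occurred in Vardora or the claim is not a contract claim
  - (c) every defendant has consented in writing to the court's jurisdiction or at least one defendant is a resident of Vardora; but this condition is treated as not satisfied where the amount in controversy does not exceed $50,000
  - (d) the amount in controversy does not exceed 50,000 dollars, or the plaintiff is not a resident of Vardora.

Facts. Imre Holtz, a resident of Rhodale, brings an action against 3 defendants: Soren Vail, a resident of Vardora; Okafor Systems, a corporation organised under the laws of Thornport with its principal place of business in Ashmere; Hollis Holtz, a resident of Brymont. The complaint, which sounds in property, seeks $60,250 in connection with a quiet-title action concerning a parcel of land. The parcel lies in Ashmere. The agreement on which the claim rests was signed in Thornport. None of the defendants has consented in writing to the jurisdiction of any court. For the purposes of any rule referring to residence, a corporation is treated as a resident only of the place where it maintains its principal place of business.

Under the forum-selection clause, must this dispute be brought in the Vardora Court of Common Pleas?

The Vardora Court of Common Pleas:
  (a) The contract was executed in Thornport, not Vardora. Fails.
  (b) The claim is a property claim, not a contract claim, so this disjunct is met. Met.
  (c) Soren Vail resides in Vardora, so this disjunct is met. The exception is not triggered, since the amount in controversy is USD 60,250, above the $50,000 ceiling. Satisfied.
  (d) The plaintiff resides in Rhodale, which is not Vardora — that alternative is enough. Met.
  → Forum clause is not triggered.

No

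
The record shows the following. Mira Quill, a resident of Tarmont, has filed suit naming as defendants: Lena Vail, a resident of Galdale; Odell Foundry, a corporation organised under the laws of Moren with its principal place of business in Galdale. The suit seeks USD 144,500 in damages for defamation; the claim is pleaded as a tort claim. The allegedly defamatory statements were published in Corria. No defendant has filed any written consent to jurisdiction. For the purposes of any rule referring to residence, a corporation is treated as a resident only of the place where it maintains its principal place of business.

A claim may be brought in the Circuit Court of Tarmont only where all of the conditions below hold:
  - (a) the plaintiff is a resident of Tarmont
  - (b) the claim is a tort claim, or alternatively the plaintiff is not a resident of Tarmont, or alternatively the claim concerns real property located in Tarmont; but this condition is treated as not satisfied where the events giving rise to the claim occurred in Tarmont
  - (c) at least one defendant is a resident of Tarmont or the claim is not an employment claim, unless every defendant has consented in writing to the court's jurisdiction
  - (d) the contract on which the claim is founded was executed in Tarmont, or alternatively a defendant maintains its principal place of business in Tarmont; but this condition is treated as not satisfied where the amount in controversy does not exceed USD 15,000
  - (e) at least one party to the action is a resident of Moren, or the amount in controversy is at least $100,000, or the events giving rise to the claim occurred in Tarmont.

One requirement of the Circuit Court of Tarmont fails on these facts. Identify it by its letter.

The Circuit Court of Tarmont:
  (a) The plaintiff resides in Tarmont. Met.
  (b) The claim is a tort claim — that alternative is enough. And the carve-out is inapplicable — the operative events occurred in Corria, not Tarmont. Met.
  (c) The claim is a tort claim, not an employment claim, which satisfies one of the alternatives. Met.
  (d) No contract (and hence no place of execution) is alleged; the corporate defendant(s) have their principal place of business in Galdale, not Tarmont — no alternative holds. Not satisfied.
  (e) The amount in controversy is $144,500, which meets the USD 100,000 floor, so this disjunct is met. Satisfied.
Only condition (d) fails.

(d)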